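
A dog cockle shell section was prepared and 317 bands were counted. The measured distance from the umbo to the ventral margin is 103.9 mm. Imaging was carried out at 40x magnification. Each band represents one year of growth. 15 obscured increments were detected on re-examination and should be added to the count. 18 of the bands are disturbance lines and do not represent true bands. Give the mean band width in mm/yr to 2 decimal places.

After corrections the count is 317 − 18 + 15 = 314 bands.
Mean rate = 103.9 mm / 314 years ≈ 0.33 mm/yr.

0.33 mm/yr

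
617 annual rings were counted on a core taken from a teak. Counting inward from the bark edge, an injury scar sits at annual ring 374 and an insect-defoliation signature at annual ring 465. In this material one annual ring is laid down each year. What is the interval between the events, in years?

91 yr

The two markers are separated by 465 − 374 = 91 annual rings.
That is 91 years at one annual ring per year.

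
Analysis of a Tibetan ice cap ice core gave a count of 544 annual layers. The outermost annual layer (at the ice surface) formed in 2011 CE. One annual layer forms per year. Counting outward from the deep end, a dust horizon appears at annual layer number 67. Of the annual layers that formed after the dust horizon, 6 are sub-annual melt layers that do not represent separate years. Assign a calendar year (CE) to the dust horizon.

Between annual layer 67 and the ice surface there are 544 − 67 = 477 annual layers.
477 − 6 false = 471 true annual layers after the dust horizon.
Counting back 471 years from 2011 CE places the dust horizon in 2011 − 471 = 1540 CE.

1540 CE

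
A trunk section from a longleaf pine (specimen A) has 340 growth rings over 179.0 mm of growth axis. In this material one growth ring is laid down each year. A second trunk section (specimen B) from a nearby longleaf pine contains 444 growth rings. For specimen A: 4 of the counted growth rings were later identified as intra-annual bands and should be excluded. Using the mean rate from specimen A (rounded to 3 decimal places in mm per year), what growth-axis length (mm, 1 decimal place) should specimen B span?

Specimen A: adjusted count: 340 − 4 = 336 growth rings.
A: Mean rate = 179.0 mm / 336 years ≈ 0.533 mm per year.
For B, 0.533 mm/year × 444 years = 236.7 mm.

236.7 mm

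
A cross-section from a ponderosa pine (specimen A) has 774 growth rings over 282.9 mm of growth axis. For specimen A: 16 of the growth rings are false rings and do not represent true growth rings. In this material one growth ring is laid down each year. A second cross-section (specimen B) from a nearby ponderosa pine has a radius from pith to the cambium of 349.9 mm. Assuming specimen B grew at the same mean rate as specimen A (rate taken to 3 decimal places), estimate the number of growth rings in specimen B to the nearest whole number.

Specimen A: adjusted count: 774 − 16 = 758 growth rings.
A: Extension rate ≈ 282.9 / 758 = 0.373 mm/yr.
For B, 349.9 / 0.373 = 938.07 years ≈ 938 growth rings.

938 growth rings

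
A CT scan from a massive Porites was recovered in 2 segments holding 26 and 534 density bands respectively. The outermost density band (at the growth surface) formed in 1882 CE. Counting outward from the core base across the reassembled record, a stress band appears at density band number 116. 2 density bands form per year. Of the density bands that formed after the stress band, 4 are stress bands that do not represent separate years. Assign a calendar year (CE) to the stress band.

Total density bands = 26 + 534 = 560.
The stress band sits at density band 116 from the core base, so 560 − 116 = 444 density bands formed after it.
Removing the 4 false density bands leaves 444 − 4 = 440 true density bands beyond the stress band.
440 density bands at 2 per year is 440 / 2 = 220 years.
Counting back 220 years from 1882 CE places the stress band in 1882 − 220 = 1662 CE.

1662 CE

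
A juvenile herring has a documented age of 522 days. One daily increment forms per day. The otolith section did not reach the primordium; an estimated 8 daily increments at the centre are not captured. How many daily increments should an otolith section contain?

514 daily increments

One daily increment per day gives 522 daily increments over 522 days.
Less the 8 uncaptured daily increments: 522 − 8 = 514.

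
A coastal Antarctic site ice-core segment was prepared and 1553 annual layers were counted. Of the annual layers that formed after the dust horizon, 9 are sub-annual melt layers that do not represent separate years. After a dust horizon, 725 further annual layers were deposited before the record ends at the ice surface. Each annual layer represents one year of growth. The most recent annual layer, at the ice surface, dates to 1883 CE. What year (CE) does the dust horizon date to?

1167 CE

725 annual layers post-date the dust horizon.
Removing the 9 false annual layers leaves 725 − 9 = 716 true annual layers beyond the dust horizon.
Counting back 716 years from 1883 CE places the dust horizon in 1883 − 716 = 1167 CE.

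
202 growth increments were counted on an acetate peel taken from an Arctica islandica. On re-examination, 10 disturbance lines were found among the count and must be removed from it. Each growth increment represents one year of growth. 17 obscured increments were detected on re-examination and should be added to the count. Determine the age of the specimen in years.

Correcting the raw count gives 202 − 10 + 17 = 209 true growth increments.
One growth increment per year makes the duration 209 years.

209 yr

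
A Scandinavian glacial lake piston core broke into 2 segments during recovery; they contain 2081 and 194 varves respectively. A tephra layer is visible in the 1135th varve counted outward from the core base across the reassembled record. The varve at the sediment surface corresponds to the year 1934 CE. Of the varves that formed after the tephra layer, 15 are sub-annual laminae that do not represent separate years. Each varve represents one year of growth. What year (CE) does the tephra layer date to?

Total varves = 2081 + 194 = 2275.
2275 − 1135 = 1140 varves lie beyond the tephra layer toward the sediment surface.
1140 − 15 false = 1125 true varves after the tephra layer.
Counting back 1125 years from 1934 CE places the tephra layer in 1934 − 1125 = 809 CE.

809 CE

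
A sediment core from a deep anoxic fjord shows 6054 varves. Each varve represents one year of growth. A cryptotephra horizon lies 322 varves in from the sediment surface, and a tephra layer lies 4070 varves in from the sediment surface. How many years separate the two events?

3748 years

The two markers are separated by 4070 − 322 = 3748 varves.
One varve per year makes the interval 3748 years.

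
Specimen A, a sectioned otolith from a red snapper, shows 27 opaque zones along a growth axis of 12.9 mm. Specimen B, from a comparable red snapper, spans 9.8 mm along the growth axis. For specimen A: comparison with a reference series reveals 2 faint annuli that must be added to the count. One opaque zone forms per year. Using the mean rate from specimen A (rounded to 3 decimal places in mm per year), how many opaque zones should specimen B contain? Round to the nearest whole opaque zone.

22 opaque zones

Specimen A: adjusted count: 27 + 2 = 29 opaque zones.
A: Mean rate = 12.9 mm / 29 years ≈ 0.445 mm/year.
B spans 9.8 / 0.445 = 22.02 years ≈ 22 opaque zones.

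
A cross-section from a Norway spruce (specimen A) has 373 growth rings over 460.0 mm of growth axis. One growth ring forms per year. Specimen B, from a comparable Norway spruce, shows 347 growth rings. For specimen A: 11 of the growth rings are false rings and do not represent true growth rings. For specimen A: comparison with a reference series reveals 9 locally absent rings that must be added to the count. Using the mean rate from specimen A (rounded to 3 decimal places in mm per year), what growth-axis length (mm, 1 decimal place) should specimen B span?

430.3 mm

Specimen A: true growth ring count = 373 − 11 + 9 = 371.
A: Mean rate = 460.0 mm / 371 years ≈ 1.240 mm/year.
B's length ≈ 1.240 × 347 = 430.3 mm.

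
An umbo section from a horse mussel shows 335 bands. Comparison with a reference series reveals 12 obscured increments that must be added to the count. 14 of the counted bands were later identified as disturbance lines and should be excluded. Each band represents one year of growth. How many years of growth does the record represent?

333 years

Adjusted count: 335 − 14 + 12 = 333 bands.
One band per year makes the duration 333 years.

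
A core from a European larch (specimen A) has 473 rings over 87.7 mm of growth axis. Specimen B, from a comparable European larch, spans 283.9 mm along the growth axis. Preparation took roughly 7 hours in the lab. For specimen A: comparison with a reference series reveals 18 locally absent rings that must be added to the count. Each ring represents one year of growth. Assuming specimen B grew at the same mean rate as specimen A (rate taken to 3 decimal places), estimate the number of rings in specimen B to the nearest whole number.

Specimen A: after corrections the count is 473 + 18 = 491 rings.
A: Mean rate = 87.7 mm / 491 years ≈ 0.179 mm/year.
Specimen B: 283.9 mm / 0.179 mm per year = 1586.03 years ≈ 1586 rings.

1586 rings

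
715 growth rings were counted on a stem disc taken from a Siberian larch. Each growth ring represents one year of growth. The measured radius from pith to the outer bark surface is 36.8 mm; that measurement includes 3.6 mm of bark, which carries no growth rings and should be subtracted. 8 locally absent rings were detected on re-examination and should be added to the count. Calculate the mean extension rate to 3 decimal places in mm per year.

0.046 mm per year

After corrections the count is 715 + 8 = 723 growth rings.
The growth record spans 36.8 − 3.6 = 33.2 mm.
Extension rate ≈ 33.2 / 723 = 0.046 mm per year.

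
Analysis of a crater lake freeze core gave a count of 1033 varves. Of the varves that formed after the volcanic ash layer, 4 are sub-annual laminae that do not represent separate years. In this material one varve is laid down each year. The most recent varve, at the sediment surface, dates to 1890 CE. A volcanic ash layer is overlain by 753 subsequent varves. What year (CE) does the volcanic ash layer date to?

There are 753 varves younger than the volcanic ash layer.
753 − 4 false = 749 true varves after the volcanic ash layer.
The varve at the sediment surface is 1890 CE, so the volcanic ash layer dates to 1890 − 749 = 1141 CE.

1141 CE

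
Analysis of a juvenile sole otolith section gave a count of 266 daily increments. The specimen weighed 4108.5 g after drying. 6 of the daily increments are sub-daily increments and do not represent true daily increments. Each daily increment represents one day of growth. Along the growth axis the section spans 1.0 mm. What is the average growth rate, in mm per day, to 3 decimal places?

0.004 mm per day

Adjusted count: 266 − 6 = 260 daily increments.
Mean rate = 1.0 mm / 260 days ≈ 0.004 mm per day.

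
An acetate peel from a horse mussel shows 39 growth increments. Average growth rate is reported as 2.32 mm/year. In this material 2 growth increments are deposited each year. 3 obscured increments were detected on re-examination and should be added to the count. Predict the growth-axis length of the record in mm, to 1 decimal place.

True growth increment count = 39 + 3 = 42.
With 2 growth increments per year, 42 / 2 = 21 years.
Length ≈ 2.32 × 21 = 48.7 mm.

48.7 mm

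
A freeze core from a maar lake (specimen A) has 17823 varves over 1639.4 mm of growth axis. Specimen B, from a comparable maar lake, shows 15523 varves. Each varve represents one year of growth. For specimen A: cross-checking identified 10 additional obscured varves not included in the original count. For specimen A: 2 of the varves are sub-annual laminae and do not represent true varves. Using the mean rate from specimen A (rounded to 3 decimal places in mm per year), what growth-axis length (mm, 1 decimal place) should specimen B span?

1428.1 mm

Specimen A: after corrections the count is 17823 − 2 + 10 = 17831 varves.
A: Extension rate ≈ 1639.4 / 17831 = 0.092 mm/year.
Length of B = 0.092 × 15523 = 1428.1 mm.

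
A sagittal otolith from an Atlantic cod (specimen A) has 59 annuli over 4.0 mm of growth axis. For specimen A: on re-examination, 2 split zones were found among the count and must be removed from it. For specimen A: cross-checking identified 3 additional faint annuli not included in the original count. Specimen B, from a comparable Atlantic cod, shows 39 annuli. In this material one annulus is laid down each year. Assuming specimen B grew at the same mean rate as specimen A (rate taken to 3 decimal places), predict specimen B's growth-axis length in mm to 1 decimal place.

Specimen A: correcting the raw count gives 59 − 2 + 3 = 60 true annuli.
A: Mean rate = 4.0 mm / 60 years ≈ 0.067 mm/yr.
Length of B = 0.067 × 39 = 2.6 mm.

2.6 mm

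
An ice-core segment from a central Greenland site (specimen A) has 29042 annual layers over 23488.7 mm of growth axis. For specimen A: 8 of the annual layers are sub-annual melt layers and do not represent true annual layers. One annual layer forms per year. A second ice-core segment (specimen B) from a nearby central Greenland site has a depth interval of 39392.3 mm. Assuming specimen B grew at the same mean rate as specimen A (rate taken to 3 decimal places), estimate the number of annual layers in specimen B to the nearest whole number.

48693 annual layers

Specimen A: true annual layer count = 29042 − 8 = 29034.
A: Extension rate ≈ 23488.7 / 29034 = 0.809 mm/yr.
B spans 39392.3 / 0.809 = 48692.58 years ≈ 48693 annual layers.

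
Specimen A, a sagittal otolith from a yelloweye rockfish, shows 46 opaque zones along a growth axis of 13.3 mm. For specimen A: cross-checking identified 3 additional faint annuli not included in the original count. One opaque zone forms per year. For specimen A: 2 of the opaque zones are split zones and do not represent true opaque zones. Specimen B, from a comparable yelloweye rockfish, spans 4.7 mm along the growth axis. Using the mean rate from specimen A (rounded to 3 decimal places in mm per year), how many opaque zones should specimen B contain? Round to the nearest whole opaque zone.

Specimen A: adjusted count: 46 − 2 + 3 = 47 opaque zones.
A: Extension rate ≈ 13.3 / 47 = 0.283 mm/yr.
For B, 4.7 / 0.283 = 16.61 years ≈ 17 opaque zones.

17 opaque zones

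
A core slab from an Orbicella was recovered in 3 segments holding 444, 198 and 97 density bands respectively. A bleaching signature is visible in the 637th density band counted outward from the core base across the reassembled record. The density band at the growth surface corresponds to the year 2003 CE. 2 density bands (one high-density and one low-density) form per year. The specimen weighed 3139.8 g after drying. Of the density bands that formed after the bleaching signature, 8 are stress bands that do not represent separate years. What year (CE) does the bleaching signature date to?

Total density bands = 444 + 198 + 97 = 739.
The bleaching signature sits at density band 637 from the core base, so 739 − 637 = 102 density bands formed after it.
102 − 8 false = 94 true density bands after the bleaching signature.
With 2 density bands per year, 94 / 2 = 47 years.
The density band at the growth surface is 2003 CE, so the bleaching signature dates to 2003 − 47 = 1956 CE.

1956 CE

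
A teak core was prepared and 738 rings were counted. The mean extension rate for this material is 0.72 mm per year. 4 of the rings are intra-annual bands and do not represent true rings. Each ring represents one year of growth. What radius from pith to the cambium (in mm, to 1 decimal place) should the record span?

528.5 mm

Adjusted count: 738 − 4 = 734 rings.
Predicted length = 0.72 mm/year × 734 years = 528.5 mm.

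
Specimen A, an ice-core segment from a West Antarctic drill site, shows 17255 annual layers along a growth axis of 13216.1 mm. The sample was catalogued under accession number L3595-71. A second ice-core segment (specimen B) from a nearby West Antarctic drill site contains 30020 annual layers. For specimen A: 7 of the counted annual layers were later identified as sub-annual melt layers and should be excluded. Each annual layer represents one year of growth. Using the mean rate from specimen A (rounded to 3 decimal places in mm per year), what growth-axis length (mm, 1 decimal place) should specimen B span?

Specimen A: true annual layer count = 17255 − 7 = 17248.
A: 13216.1 mm over 17248 years gives 13216.1 / 17248 ≈ 0.766 mm per year.
B's length ≈ 0.766 × 30020 = 22995.3 mm.

22995.3 mm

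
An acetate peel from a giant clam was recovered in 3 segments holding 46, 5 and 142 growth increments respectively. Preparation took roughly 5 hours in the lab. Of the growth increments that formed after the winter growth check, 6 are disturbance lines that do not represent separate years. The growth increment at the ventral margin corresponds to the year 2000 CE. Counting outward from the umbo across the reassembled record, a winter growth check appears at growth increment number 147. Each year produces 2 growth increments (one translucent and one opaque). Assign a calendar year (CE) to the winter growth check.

Total growth increments = 46 + 5 + 142 = 193.
193 − 147 = 46 growth increments lie beyond the winter growth check toward the ventral margin.
Excluding 6 false growth increments: 46 − 6 = 40.
With 2 growth increments per year, 40 / 2 = 20 years.
The growth increment at the ventral margin is 2000 CE, so the winter growth check dates to 2000 − 20 = 1980 CE.

1980 CE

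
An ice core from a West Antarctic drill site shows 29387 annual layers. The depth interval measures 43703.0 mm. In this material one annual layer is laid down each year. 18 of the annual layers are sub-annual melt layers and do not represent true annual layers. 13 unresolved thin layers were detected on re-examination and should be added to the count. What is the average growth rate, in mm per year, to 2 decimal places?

1.49 mm per year

Correcting the raw count gives 29387 − 18 + 13 = 29382 true annual layers.
Extension rate ≈ 43703.0 / 29382 = 1.49 mm per year.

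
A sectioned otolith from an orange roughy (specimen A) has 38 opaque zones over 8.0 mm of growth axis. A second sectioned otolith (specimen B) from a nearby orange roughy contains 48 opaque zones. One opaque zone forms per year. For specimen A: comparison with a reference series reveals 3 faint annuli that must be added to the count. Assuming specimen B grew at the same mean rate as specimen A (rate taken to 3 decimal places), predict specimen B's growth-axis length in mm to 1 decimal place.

Specimen A: correcting the raw count gives 38 + 3 = 41 true opaque zones.
A: Mean rate = 8.0 mm / 41 years ≈ 0.195 mm/year.
B's length ≈ 0.195 × 48 = 9.4 mm.

9.4 mm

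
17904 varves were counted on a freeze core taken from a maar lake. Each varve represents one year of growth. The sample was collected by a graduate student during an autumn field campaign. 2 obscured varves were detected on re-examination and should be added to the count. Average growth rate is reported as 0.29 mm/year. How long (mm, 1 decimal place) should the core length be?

5192.7 mm

Correcting the raw count gives 17904 + 2 = 17906 true varves.
Length ≈ 0.29 × 17906 = 5192.7 mm.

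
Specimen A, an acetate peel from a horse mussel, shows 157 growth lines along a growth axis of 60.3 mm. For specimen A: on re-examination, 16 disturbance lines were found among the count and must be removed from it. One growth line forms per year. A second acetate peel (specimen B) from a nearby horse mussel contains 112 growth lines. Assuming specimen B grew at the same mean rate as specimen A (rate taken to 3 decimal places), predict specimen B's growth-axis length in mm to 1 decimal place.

47.9 mm

Specimen A: adjusted count: 157 − 16 = 141 growth lines.
A: 60.3 mm over 141 years gives 60.3 / 141 ≈ 0.428 mm/yr.
Length of B = 0.428 × 112 = 47.9 mm.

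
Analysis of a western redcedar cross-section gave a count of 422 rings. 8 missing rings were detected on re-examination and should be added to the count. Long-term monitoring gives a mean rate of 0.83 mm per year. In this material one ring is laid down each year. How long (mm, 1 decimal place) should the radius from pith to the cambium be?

356.9 mm

After corrections the count is 422 + 8 = 430 rings.
430 years at 0.83 mm/year gives 0.83 × 430 = 356.9 mm.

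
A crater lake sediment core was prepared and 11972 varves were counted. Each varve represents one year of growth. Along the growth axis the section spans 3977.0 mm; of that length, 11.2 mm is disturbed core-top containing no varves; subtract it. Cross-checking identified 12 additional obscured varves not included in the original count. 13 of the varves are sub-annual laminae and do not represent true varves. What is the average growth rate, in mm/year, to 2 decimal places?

True varve count = 11972 − 13 + 12 = 11971.
Removing the 11.2 mm offcut leaves 3977.0 − 11.2 = 3965.8 mm.
3965.8 mm over 11971 years gives 3965.8 / 11971 ≈ 0.33 mm/year.

0.33 mm/year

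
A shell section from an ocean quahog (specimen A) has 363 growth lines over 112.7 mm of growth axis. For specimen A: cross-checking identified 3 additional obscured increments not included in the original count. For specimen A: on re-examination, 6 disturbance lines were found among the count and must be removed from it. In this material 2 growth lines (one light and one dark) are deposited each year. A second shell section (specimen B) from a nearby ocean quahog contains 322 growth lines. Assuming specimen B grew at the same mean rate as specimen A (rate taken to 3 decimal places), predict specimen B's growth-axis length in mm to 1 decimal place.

100.8 mm

Specimen A: correcting the raw count gives 363 − 6 + 3 = 360 true growth lines.
Specimen A: dividing by 2 growth lines per year: 360 / 2 = 180 years.
A: Mean rate = 112.7 mm / 180 years ≈ 0.626 mm per year.
Specimen B: with 2 growth lines per year, 322 / 2 = 161 years. Length of B = 0.626 × 161 = 100.8 mm.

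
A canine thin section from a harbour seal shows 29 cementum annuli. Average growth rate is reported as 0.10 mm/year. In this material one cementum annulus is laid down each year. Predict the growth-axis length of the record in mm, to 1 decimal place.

29 years of growth are recorded.
29 years at 0.10 mm/year gives 0.10 × 29 = 2.9 mm.

2.9 mm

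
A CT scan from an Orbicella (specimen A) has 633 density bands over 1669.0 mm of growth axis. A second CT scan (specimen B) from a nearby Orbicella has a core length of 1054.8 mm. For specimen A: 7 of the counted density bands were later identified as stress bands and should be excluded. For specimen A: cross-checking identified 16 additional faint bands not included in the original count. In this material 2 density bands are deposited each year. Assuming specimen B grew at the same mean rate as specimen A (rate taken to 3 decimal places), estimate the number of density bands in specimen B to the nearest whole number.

406 density bands

Specimen A: after corrections the count is 633 − 7 + 16 = 642 density bands.
Specimen A: 642 density bands at 2 per year is 642 / 2 = 321 years.
A: Mean rate = 1669.0 mm / 321 years ≈ 5.199 mm per year.
B spans 1054.8 / 5.199 = 202.89 years; at 2 density bands per year that is 202.89 × 2 ≈ 406 density bands.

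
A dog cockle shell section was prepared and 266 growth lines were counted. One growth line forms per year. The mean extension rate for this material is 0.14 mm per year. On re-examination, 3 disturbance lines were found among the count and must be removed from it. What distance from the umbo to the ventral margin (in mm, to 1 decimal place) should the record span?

36.8 mm

Correcting the raw count gives 266 − 3 = 263 true growth lines.
263 years at 0.14 mm/year gives 0.14 × 263 = 36.8 mm.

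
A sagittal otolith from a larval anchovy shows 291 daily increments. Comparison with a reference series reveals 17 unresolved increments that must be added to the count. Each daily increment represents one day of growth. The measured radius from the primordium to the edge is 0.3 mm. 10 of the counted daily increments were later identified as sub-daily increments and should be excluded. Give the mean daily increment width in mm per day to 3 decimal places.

Adjusted count: 291 − 10 + 17 = 298 daily increments.
Extension rate ≈ 0.3 / 298 = 0.001 mm per day.

0.001 mm per day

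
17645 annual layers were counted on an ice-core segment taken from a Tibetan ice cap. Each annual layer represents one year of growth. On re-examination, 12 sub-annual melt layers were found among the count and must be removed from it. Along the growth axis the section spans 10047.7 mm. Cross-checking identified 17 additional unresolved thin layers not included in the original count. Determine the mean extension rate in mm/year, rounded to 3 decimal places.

Adjusted count: 17645 − 12 + 17 = 17650 annual layers.
Mean rate = 10047.7 mm / 17650 years ≈ 0.569 mm/year.

0.569 mm/year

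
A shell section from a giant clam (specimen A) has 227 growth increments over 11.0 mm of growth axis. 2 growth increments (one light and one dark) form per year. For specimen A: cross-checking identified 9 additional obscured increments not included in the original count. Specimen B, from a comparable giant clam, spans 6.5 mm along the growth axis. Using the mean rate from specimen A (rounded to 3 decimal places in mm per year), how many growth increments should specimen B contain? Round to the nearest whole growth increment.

Specimen A: adjusted count: 227 + 9 = 236 growth increments.
Specimen A: dividing by 2 growth increments per year: 236 / 2 = 118 years.
A: 11.0 mm over 118 years gives 11.0 / 118 ≈ 0.093 mm/year.
Specimen B: 6.5 mm / 0.093 mm per year = 69.89 years; at 2 growth increments per year that is 69.89 × 2 ≈ 140 growth increments.

140 growth increments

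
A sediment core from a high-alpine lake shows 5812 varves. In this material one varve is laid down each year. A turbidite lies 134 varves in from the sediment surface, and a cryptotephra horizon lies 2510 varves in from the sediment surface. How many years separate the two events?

2376 years

Separation: 2510 − 134 = 2376 varves.
One varve per year makes the interval 2376 years.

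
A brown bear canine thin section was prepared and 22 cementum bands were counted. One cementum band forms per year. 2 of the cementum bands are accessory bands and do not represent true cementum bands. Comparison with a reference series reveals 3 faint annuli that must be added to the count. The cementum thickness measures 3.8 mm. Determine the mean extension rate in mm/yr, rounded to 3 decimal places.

True cementum band count = 22 − 2 + 3 = 23.
3.8 mm over 23 years gives 3.8 / 23 ≈ 0.165 mm/yr.

0.165 mm/yr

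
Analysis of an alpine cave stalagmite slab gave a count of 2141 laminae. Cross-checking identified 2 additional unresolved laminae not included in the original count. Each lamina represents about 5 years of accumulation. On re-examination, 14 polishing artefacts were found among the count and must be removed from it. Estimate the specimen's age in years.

Correcting the raw count gives 2141 − 14 + 2 = 2129 true laminae.
2129 laminae at 5 years each span 2129 × 5 = 10645 years.

10645 years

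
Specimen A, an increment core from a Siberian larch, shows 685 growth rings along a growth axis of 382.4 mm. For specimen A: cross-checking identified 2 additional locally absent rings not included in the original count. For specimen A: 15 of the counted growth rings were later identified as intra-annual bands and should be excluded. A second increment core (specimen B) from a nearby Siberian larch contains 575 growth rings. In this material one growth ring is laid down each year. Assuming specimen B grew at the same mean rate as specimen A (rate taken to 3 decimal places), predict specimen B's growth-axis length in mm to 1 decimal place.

Specimen A: adjusted count: 685 − 15 + 2 = 672 growth rings.
A: Mean rate = 382.4 mm / 672 years ≈ 0.569 mm/yr.
Length of B = 0.569 × 575 = 327.2 mm.

327.2 mm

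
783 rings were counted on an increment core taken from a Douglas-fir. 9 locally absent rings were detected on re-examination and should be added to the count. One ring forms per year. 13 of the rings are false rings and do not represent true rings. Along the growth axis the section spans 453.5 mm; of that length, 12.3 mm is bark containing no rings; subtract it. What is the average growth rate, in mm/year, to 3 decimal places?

0.566 mm/year

Adjusted count: 783 − 13 + 9 = 779 rings.
The growth record spans 453.5 − 12.3 = 441.2 mm.
Extension rate ≈ 441.2 / 779 = 0.566 mm/year.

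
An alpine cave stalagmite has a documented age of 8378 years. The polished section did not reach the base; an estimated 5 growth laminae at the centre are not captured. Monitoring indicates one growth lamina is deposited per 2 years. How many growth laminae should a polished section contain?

4184 growth laminae

One growth lamina every 2 years means 8378 / 2 = 4189 growth laminae.
Subtracting the 5 growth laminae not captured gives 4189 − 5 = 4184 growth laminae in the record.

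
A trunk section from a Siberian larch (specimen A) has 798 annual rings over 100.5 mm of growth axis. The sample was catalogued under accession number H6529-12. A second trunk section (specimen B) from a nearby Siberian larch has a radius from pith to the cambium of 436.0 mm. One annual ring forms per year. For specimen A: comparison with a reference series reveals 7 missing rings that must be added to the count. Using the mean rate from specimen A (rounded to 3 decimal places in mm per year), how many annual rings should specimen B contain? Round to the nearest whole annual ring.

3488 annual rings

Specimen A: correcting the raw count gives 798 + 7 = 805 true annual rings.
A: Mean rate = 100.5 mm / 805 years ≈ 0.125 mm/year.
B spans 436.0 / 0.125 = 3488.00 years ≈ 3488 annual rings.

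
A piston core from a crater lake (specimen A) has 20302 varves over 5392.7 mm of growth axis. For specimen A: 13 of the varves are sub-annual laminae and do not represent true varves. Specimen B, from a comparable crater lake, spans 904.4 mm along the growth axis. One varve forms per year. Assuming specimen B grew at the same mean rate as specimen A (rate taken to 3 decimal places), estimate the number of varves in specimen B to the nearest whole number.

Specimen A: correcting the raw count gives 20302 − 13 = 20289 true varves.
A: Mean rate = 5392.7 mm / 20289 years ≈ 0.266 mm/year.
B spans 904.4 / 0.266 = 3400.00 years ≈ 3400 varves.

3400 varves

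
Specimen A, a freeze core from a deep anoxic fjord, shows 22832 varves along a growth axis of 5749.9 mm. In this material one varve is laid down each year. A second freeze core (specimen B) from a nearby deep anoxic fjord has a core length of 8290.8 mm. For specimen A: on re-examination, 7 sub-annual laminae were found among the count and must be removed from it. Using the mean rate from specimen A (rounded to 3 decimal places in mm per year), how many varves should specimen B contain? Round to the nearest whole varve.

Specimen A: after corrections the count is 22832 − 7 = 22825 varves.
A: Extension rate ≈ 5749.9 / 22825 = 0.252 mm/year.
For B, 8290.8 / 0.252 = 32900.00 years ≈ 32900 varves.

32900 varves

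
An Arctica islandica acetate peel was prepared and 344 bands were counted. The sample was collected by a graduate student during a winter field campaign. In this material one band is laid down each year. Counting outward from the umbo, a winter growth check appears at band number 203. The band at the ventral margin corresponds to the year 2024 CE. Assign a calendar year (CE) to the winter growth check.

1883 CE

Between band 203 and the ventral margin there are 344 − 203 = 141 bands.
2024 − 141 = 1883 CE.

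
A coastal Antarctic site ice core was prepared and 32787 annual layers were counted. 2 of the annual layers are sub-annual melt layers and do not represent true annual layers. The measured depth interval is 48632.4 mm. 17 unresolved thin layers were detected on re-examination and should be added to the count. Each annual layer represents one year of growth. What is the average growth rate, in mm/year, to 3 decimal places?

Correcting the raw count gives 32787 − 2 + 17 = 32802 true annual layers.
Mean rate = 48632.4 mm / 32802 years ≈ 1.483 mm/year.

1.483 mm/year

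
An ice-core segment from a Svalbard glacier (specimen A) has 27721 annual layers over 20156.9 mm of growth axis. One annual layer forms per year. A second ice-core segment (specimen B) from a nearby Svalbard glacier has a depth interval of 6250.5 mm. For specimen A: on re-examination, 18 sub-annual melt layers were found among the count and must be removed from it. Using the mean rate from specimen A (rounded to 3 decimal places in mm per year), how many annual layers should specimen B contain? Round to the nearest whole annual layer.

Specimen A: after corrections the count is 27721 − 18 = 27703 annual layers.
A: Mean rate = 20156.9 mm / 27703 years ≈ 0.728 mm per year.
Specimen B: 6250.5 mm / 0.728 mm per year = 8585.85 years ≈ 8586 annual layers.

8586 annual layers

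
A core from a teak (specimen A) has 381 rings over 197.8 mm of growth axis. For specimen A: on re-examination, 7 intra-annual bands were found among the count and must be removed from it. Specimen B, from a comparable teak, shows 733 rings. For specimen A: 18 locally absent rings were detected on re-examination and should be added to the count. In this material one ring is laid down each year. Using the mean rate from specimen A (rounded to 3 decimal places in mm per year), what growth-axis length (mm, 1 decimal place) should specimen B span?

Specimen A: after corrections the count is 381 − 7 + 18 = 392 rings.
A: Mean rate = 197.8 mm / 392 years ≈ 0.505 mm/yr.
For B, 0.505 mm/year × 733 years = 370.2 mm.

370.2 mm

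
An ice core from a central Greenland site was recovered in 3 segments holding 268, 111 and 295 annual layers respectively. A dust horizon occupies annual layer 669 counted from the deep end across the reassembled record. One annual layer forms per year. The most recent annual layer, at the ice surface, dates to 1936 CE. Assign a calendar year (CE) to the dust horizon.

1931 CE

Total annual layers = 268 + 111 + 295 = 674.
The dust horizon sits at annual layer 669 from the deep end, so 674 − 669 = 5 annual layers formed after it.
Counting back 5 years from 1936 CE places the dust horizon in 1936 − 5 = 1931 CE.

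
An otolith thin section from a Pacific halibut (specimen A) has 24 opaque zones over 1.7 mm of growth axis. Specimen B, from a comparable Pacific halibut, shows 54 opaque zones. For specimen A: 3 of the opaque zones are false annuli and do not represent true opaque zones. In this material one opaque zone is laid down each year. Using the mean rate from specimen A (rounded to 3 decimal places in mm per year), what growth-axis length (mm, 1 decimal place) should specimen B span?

4.4 mm

Specimen A: after corrections the count is 24 − 3 = 21 opaque zones.
A: 1.7 mm over 21 years gives 1.7 / 21 ≈ 0.081 mm/year.
Length of B = 0.081 × 54 = 4.4 mm.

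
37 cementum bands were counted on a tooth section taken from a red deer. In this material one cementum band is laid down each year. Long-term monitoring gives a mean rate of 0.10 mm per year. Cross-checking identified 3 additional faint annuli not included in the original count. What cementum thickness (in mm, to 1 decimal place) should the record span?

4.0 mm

After corrections the count is 37 + 3 = 40 cementum bands.
Length ≈ 0.10 × 40 = 4.0 mm.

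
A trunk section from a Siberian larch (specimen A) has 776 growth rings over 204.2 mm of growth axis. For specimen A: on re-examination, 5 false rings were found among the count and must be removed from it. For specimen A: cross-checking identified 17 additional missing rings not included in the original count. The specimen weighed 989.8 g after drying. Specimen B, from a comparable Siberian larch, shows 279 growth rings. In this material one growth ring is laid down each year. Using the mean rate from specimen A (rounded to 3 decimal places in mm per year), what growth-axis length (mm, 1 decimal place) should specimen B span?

72.3 mm

Specimen A: correcting the raw count gives 776 − 5 + 17 = 788 true growth rings.
A: Mean rate = 204.2 mm / 788 years ≈ 0.259 mm/year.
Length of B = 0.259 × 279 = 72.3 mm.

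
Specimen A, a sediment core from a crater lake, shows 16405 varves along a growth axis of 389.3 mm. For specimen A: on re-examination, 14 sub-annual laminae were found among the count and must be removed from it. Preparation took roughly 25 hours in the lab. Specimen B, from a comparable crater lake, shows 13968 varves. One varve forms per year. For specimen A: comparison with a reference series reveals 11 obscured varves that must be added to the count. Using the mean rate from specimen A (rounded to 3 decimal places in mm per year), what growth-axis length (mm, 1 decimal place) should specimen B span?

Specimen A: true varve count = 16405 − 14 + 11 = 16402.
A: 389.3 mm over 16402 years gives 389.3 / 16402 ≈ 0.024 mm/yr.
B's length ≈ 0.024 × 13968 = 335.2 mm.

335.2 mm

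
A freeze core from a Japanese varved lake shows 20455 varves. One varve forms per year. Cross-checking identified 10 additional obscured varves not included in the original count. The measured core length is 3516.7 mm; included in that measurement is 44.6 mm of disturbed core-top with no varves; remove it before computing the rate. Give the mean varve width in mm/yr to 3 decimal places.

After corrections the count is 20455 + 10 = 20465 varves.
Removing the 44.6 mm offcut leaves 3516.7 − 44.6 = 3472.1 mm.
Mean rate = 3472.1 mm / 20465 years ≈ 0.170 mm/yr.

0.170 mm/yr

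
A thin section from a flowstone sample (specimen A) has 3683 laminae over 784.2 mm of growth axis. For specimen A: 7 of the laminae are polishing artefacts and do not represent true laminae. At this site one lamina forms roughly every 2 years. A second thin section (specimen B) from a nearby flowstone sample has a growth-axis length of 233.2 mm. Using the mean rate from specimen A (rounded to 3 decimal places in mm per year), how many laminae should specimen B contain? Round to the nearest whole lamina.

1090 laminae

Specimen A: correcting the raw count gives 3683 − 7 = 3676 true laminae.
Specimen A: 3676 laminae at 2 years each span 3676 × 2 = 7352 years.
A: 784.2 mm over 7352 years gives 784.2 / 7352 ≈ 0.107 mm per year.
For B, 233.2 / 0.107 = 2179.44 years; at 2 years per lamina that is 2179.44 / 2 ≈ 1090 laminae.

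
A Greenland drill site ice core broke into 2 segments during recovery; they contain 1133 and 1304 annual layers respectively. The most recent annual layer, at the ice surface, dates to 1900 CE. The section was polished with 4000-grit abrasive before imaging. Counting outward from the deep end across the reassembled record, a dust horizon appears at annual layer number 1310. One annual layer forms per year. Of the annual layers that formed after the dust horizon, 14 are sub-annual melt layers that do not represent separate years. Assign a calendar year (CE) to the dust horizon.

Total annual layers = 1133 + 1304 = 2437.
2437 − 1310 = 1127 annual layers lie beyond the dust horizon toward the ice surface.
1127 − 14 false = 1113 true annual layers after the dust horizon.
Counting back 1113 years from 1900 CE places the dust horizon in 1900 − 1113 = 787 CE.

787 CE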